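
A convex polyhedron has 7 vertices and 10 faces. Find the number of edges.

Here V − E + F = 2.
E = V + F − (2) = 7 + 10 − (2) = 15.

15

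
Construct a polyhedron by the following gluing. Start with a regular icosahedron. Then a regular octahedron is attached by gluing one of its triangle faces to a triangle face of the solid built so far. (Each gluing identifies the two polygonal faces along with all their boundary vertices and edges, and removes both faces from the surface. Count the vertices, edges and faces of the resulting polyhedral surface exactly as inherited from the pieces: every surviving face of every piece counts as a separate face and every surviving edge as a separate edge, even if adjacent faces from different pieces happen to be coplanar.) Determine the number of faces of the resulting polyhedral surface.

A regular icosahedron: V=12, E=30, F=20.
Attach a regular octahedron (V=6, E=12, F=8) along a 3-gon: merge 3 vertices and 3 edges, delete both glued faces → V=15, E=39, F=26.
Check: V − E + F = 15 − 39 + 26 = 2.

26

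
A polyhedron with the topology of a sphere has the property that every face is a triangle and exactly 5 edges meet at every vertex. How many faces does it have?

Each face has 3 edges and each edge borders two faces, so 2E = 3F.
Each vertex has degree 5, so 5V = 2E and hence V = 3F/5.
Euler: V − E + F = 2 ⇒ (3F/5) − (3F/2) + F = 2.
Multiply by 10: (6 − 15 + 10)F = 20, i.e. 1F = 20.
So F = 20, E = 3·20/2 = 30, V = 3·20/5 = 12.

20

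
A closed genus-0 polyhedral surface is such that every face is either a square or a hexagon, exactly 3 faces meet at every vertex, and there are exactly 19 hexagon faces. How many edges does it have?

69

Let x be the number of squares; then F = 19 + x.
Edge–face incidences: 2E = 6·19 + 4·x = 114 + 4x.
Every vertex has degree 3, so 3V = 2E.
Euler: V − E + F = 2 ⇒ (2E)/3 − E + (19 + x) = 2.
Multiply by 6: 2·(2E) − 3·(2E) + 6·(19 + x) = 12, i.e. 114 + 6x − (114 + 4x) = 12.
Collecting terms: 2x = 12, so x = 6.
Then 2E = 114 + 4·6 = 138, so E = 69, V = 2E/3 = 46, F = 19 + 6 = 25.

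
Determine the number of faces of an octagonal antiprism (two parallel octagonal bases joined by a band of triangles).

18

An antiprism on an n-gon has two n-gon caps and 2n triangles: V = 2·8 = 16, E = 4·8 = 32, F = 2·8 + 2 = 18.
Check: V − E + F = 16 − 32 + 18 = 2.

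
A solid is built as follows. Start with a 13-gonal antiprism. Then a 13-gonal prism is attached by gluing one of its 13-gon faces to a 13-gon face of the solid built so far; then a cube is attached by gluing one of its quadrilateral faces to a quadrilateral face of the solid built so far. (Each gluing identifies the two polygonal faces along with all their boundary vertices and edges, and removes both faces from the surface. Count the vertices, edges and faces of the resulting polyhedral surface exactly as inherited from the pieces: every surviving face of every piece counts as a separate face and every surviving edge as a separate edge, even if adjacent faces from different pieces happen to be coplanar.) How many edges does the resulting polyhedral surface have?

86

A 13-gonal antiprism: V=26, E=52, F=28.
Attach a 13-gonal prism (V=26, E=39, F=15) along a 13-gon: merge 13 vertices and 13 edges, delete both glued faces → V=39, E=78, F=41.
Attach a cube (V=8, E=12, F=6) along a 4-gon: merge 4 vertices and 4 edges, delete both glued faces → V=43, E=86, F=45.
Check: V − E + F = 43 − 86 + 45 = 2.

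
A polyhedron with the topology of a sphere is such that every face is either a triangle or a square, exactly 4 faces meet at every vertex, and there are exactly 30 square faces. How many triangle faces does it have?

Let x be the number of triangles; then F = 30 + x.
Edge–face incidences: 2E = 4·30 + 3·x = 120 + 3x.
Every vertex has degree 4, so 4V = 2E.
Euler: V − E + F = 2 ⇒ (2E)/4 − E + (30 + x) = 2.
Multiply by 8: 2·(2E) − 4·(2E) + 8·(30 + x) = 16, i.e. 240 + 8x − 2·(120 + 3x) = 16.
Collecting terms: 2x = 16, so x = 8.
Then 2E = 120 + 3·8 = 144, so E = 72, V = 2E/4 = 36, F = 30 + 8 = 38.

8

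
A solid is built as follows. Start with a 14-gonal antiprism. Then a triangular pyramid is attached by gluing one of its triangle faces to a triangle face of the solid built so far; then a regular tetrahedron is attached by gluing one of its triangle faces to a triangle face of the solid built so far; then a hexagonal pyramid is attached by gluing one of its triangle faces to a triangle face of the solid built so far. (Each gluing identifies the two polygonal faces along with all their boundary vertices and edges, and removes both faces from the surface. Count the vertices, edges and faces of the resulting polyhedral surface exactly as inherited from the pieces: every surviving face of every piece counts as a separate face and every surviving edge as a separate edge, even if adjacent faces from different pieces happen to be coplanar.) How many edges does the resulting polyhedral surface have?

71

A 14-gonal antiprism: V=28, E=56, F=30.
Attach a triangular pyramid (V=4, E=6, F=4) along a 3-gon: merge 3 vertices and 3 edges, delete both glued faces → V=29, E=59, F=32.
Attach a regular tetrahedron (V=4, E=6, F=4) along a 3-gon: merge 3 vertices and 3 edges, delete both glued faces → V=30, E=62, F=34.
Attach a hexagonal pyramid (V=7, E=12, F=7) along a 3-gon: merge 3 vertices and 3 edges, delete both glued faces → V=34, E=71, F=39.
Check: V − E + F = 34 − 71 + 39 = 2.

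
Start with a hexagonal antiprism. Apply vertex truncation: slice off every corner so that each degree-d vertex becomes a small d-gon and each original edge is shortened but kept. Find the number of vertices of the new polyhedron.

48

The base solid has V = 12, E = 24, F = 14.
Truncation replaces each original edge-end by a new vertex, so V′ = 2E = 48.
Each original edge survives, and each old vertex of degree d contributes d new edges; summing degrees gives Σd = 2E, so E′ = E + 2E = 3E = 72.
Each original face survives and each original vertex becomes one new face: F′ = F + V = 26.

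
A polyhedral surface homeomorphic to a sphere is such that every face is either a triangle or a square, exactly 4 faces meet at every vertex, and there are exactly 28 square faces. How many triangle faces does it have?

Let x be the number of triangles; then F = 28 + x.
Edge–face incidences: 2E = 4·28 + 3·x = 112 + 3x.
Every vertex has degree 4, so 4V = 2E.
Euler: V − E + F = 2 ⇒ (2E)/4 − E + (28 + x) = 2.
Multiply by 8: 2·(2E) − 4·(2E) + 8·(28 + x) = 16, i.e. 224 + 8x − 2·(112 + 3x) = 16.
Collecting terms: 2x = 16, so x = 8.
Then 2E = 112 + 3·8 = 136, so E = 68, V = 2E/4 = 34, F = 28 + 8 = 36.

8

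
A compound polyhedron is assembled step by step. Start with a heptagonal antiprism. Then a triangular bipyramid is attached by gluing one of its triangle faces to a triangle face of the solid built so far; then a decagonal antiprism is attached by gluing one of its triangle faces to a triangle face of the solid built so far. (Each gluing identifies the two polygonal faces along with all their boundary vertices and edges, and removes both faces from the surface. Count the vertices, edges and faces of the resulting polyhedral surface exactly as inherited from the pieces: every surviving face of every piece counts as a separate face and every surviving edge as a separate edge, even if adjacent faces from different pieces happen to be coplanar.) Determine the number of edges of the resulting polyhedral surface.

71

A heptagonal antiprism: V=14, E=28, F=16.
Attach a triangular bipyramid (V=5, E=9, F=6) along a 3-gon: merge 3 vertices and 3 edges, delete both glued faces → V=16, E=34, F=20.
Attach a decagonal antiprism (V=20, E=40, F=22) along a 3-gon: merge 3 vertices and 3 edges, delete both glued faces → V=33, E=71, F=40.
Check: V − E + F = 33 − 71 + 40 = 2.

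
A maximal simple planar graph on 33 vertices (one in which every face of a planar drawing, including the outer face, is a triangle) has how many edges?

93

In a plane triangulation 3F = 2E and V − E + F = 2, so E = 3V − 6 = 3·33 − 6 = 93.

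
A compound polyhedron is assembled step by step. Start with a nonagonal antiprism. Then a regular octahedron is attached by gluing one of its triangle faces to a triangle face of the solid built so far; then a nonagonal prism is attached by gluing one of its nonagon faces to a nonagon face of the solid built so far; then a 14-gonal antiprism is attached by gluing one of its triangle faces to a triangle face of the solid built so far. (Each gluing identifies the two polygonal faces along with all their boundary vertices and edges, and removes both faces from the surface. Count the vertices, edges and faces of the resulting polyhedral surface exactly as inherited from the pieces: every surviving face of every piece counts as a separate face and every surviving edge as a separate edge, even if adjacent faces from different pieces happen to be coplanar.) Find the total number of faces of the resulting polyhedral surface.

63

A nonagonal antiprism: V=18, E=36, F=20.
Attach a regular octahedron (V=6, E=12, F=8) along a 3-gon: merge 3 vertices and 3 edges, delete both glued faces → V=21, E=45, F=26.
Attach a nonagonal prism (V=18, E=27, F=11) along a 9-gon: merge 9 vertices and 9 edges, delete both glued faces → V=30, E=63, F=35.
Attach a 14-gonal antiprism (V=28, E=56, F=30) along a 3-gon: merge 3 vertices and 3 edges, delete both glued faces → V=55, E=116, F=63.
Check: V − E + F = 55 − 116 + 63 = 2.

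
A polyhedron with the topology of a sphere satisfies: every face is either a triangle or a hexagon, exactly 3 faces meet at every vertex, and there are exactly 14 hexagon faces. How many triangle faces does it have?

Let x be the number of triangles; then F = 14 + x.
Edge–face incidences: 2E = 6·14 + 3·x = 84 + 3x.
Every vertex has degree 3, so 3V = 2E.
Euler: V − E + F = 2 ⇒ (2E)/3 − E + (14 + x) = 2.
Multiply by 6: 2·(2E) − 3·(2E) + 6·(14 + x) = 12, i.e. 84 + 6x − (84 + 3x) = 12.
Collecting terms: 3x = 12, so x = 4.
Then 2E = 84 + 3·4 = 96, so E = 48, V = 2E/3 = 32, F = 14 + 4 = 18.

4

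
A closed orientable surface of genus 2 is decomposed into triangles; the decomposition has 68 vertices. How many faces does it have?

140

χ = 2 − 2·2 = -2, and every face is a triangle so 3F = 2E.
V − E + F = -2 with E = 3F/2 gives 68 − (3/2 − 1)·F = -2, so F = 140 and E = 210.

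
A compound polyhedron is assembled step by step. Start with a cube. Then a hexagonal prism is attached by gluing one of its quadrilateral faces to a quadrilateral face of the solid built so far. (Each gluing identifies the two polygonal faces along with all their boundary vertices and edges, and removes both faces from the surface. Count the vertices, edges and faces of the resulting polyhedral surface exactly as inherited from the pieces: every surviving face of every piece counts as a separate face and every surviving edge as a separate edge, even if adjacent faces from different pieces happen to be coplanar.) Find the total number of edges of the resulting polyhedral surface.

A cube: V=8, E=12, F=6.
Attach a hexagonal prism (V=12, E=18, F=8) along a 4-gon: merge 4 vertices and 4 edges, delete both glued faces → V=16, E=26, F=12.
Check: V − E + F = 16 − 26 + 12 = 2.

26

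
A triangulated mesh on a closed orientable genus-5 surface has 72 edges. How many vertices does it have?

16

χ = 2 − 2·5 = -8, and every face is a triangle so 3F = 2E.
F = 2E/3 = 48. Then V = -8 + E − F = -8 + 72 − 48 = 16.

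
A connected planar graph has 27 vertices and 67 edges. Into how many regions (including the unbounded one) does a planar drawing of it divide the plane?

Euler's formula for a connected plane graph: V − E + F = 2, so F = 2 − 27 + 67 = 42.

42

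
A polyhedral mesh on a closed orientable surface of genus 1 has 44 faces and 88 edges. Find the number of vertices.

For a closed orientable surface of genus 1, χ = 2 − 2·1 = 0.
V = 0 + E − F = 0 + 88 − 44 = 44.

44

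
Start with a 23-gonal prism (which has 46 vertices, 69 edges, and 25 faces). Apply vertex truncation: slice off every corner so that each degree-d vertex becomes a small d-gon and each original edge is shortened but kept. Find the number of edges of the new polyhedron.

Truncation replaces each original edge-end by a new vertex, so V′ = 2E = 138.
Each original edge survives, and each old vertex of degree d contributes d new edges; summing degrees gives Σd = 2E, so E′ = E + 2E = 3E = 207.
Each original face survives and each original vertex becomes one new face: F′ = F + V = 71.

207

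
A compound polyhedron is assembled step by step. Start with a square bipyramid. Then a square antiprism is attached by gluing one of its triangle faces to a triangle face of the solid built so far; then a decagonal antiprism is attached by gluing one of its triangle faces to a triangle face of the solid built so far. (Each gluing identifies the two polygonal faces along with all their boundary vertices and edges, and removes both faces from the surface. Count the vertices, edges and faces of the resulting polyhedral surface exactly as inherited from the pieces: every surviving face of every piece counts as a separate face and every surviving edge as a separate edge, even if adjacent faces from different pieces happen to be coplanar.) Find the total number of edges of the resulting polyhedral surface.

A square bipyramid: V=6, E=12, F=8.
Attach a square antiprism (V=8, E=16, F=10) along a 3-gon: merge 3 vertices and 3 edges, delete both glued faces → V=11, E=25, F=16.
Attach a decagonal antiprism (V=20, E=40, F=22) along a 3-gon: merge 3 vertices and 3 edges, delete both glued faces → V=28, E=62, F=36.
Check: V − E + F = 28 − 62 + 36 = 2.

62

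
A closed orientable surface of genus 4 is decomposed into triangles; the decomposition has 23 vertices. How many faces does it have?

58

χ = 2 − 2·4 = -6, and every face is a triangle so 3F = 2E.
V − E + F = -6 with E = 3F/2 gives 23 − (3/2 − 1)·F = -6, so F = 58 and E = 87.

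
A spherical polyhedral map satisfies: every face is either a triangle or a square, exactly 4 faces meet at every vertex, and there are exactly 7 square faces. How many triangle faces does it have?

Let x be the number of triangles; then F = 7 + x.
Edge–face incidences: 2E = 4·7 + 3·x = 28 + 3x.
Every vertex has degree 4, so 4V = 2E.
Euler: V − E + F = 2 ⇒ (2E)/4 − E + (7 + x) = 2.
Multiply by 8: 2·(2E) − 4·(2E) + 8·(7 + x) = 16, i.e. 56 + 8x − 2·(28 + 3x) = 16.
Collecting terms: 2x = 16, so x = 8.
Then 2E = 28 + 3·8 = 52, so E = 26, V = 2E/4 = 13, F = 7 + 8 = 15.

8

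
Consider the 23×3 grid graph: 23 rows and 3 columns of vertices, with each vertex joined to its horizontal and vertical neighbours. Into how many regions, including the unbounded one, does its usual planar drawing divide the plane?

45

The grid has V = 23·3 = 69 vertices and E = 23·2 + 3·22 = 112 edges.
F = 2 − V + E = 2 − 69 + 112 = 45.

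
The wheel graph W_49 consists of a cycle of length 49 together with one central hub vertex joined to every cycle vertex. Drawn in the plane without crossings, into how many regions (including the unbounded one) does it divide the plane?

W_49 has V = 49 + 1 = 50 vertices and E = 2·49 = 98 edges.
By Euler's formula F = 2 − V + E = 2 − 50 + 98 = 50.

50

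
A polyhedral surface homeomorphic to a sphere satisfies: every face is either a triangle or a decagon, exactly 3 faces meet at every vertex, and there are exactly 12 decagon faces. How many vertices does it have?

60

Let x be the number of triangles; then F = 12 + x.
Edge–face incidences: 2E = 10·12 + 3·x = 120 + 3x.
Every vertex has degree 3, so 3V = 2E.
Euler: V − E + F = 2 ⇒ (2E)/3 − E + (12 + x) = 2.
Multiply by 6: 2·(2E) − 3·(2E) + 6·(12 + x) = 12, i.e. 72 + 6x − (120 + 3x) = 12.
Collecting terms: 3x − 48 = 12, so 3x = 60, so x = 20.
Then 2E = 120 + 3·20 = 180, so E = 90, V = 2E/3 = 60, F = 12 + 20 = 32.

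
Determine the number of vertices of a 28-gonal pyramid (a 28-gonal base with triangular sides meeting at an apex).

A pyramid on an n-gon base has one n-gon and n triangles: V = 28 + 1 = 29, E = 2·28 = 56, F = 28 + 1 = 29.

29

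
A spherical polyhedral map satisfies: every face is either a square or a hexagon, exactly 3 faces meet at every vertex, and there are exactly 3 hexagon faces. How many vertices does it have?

14

Let x be the number of squares; then F = 3 + x.
Edge–face incidences: 2E = 6·3 + 4·x = 18 + 4x.
Every vertex has degree 3, so 3V = 2E.
Euler: V − E + F = 2 ⇒ (2E)/3 − E + (3 + x) = 2.
Multiply by 6: 2·(2E) − 3·(2E) + 6·(3 + x) = 12, i.e. 18 + 6x − (18 + 4x) = 12.
Collecting terms: 2x = 12, so x = 6.
Then 2E = 18 + 4·6 = 42, so E = 21, V = 2E/3 = 14, F = 3 + 6 = 9.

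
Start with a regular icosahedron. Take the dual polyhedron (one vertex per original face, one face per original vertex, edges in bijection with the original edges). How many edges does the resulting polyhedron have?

The base solid has V = 12, E = 30, F = 20.
The dual swaps V and F and preserves E: V′ = F = 20, E′ = E = 30, F′ = V = 12.

30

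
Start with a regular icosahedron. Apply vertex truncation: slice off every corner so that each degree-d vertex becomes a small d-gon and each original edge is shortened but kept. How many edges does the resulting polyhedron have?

90

The base solid has V = 12, E = 30, F = 20.
Truncation replaces each original edge-end by a new vertex, so V′ = 2E = 60.
Each original edge survives, and each old vertex of degree d contributes d new edges; summing degrees gives Σd = 2E, so E′ = E + 2E = 3E = 90.
Each original face survives and each original vertex becomes one new face: F′ = F + V = 32.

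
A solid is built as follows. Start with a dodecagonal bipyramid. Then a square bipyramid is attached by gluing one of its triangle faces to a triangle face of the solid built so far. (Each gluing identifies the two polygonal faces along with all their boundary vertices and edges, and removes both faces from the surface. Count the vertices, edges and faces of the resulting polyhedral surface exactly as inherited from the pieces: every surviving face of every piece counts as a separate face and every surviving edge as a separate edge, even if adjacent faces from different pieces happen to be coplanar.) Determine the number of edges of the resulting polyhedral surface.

A dodecagonal bipyramid: V=14, E=36, F=24.
Attach a square bipyramid (V=6, E=12, F=8) along a 3-gon: merge 3 vertices and 3 edges, delete both glued faces → V=17, E=45, F=30.
Check: V − E + F = 17 − 45 + 30 = 2.

45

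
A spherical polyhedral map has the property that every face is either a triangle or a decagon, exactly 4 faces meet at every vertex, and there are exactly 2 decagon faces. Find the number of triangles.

Let x be the number of triangles; then F = 2 + x.
Edge–face incidences: 2E = 10·2 + 3·x = 20 + 3x.
Every vertex has degree 4, so 4V = 2E.
Euler: V − E + F = 2 ⇒ (2E)/4 − E + (2 + x) = 2.
Multiply by 8: 2·(2E) − 4·(2E) + 8·(2 + x) = 16, i.e. 16 + 8x − 2·(20 + 3x) = 16.
Collecting terms: 2x − 24 = 16, so 2x = 40, so x = 20.
Then 2E = 20 + 3·20 = 80, so E = 40, V = 2E/4 = 20, F = 2 + 20 = 22.

20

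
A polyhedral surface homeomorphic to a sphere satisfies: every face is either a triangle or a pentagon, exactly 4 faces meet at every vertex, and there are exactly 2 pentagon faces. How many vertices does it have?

10

Let x be the number of triangles; then F = 2 + x.
Edge–face incidences: 2E = 5·2 + 3·x = 10 + 3x.
Every vertex has degree 4, so 4V = 2E.
Euler: V − E + F = 2 ⇒ (2E)/4 − E + (2 + x) = 2.
Multiply by 8: 2·(2E) − 4·(2E) + 8·(2 + x) = 16, i.e. 16 + 8x − 2·(10 + 3x) = 16.
Collecting terms: 2x − 4 = 16, so 2x = 20, so x = 10.
Then 2E = 10 + 3·10 = 40, so E = 20, V = 2E/4 = 10, F = 2 + 10 = 12.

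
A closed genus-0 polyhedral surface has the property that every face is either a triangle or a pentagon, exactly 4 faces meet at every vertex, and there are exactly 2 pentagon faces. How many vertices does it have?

Let x be the number of triangles; then F = 2 + x.
Edge–face incidences: 2E = 5·2 + 3·x = 10 + 3x.
Every vertex has degree 4, so 4V = 2E.
Euler: V − E + F = 2 ⇒ (2E)/4 − E + (2 + x) = 2.
Multiply by 8: 2·(2E) − 4·(2E) + 8·(2 + x) = 16, i.e. 16 + 8x − 2·(10 + 3x) = 16.
Collecting terms: 2x − 4 = 16, so 2x = 20, so x = 10.
Then 2E = 10 + 3·10 = 40, so E = 20, V = 2E/4 = 10, F = 2 + 10 = 12.

10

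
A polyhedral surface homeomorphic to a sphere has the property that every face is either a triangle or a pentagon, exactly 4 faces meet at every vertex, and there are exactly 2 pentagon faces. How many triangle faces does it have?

10

Let x be the number of triangles; then F = 2 + x.
Edge–face incidences: 2E = 5·2 + 3·x = 10 + 3x.
Every vertex has degree 4, so 4V = 2E.
Euler: V − E + F = 2 ⇒ (2E)/4 − E + (2 + x) = 2.
Multiply by 8: 2·(2E) − 4·(2E) + 8·(2 + x) = 16, i.e. 16 + 8x − 2·(10 + 3x) = 16.
Collecting terms: 2x − 4 = 16, so 2x = 20, so x = 10.
Then 2E = 10 + 3·10 = 40, so E = 20, V = 2E/4 = 10, F = 2 + 10 = 12.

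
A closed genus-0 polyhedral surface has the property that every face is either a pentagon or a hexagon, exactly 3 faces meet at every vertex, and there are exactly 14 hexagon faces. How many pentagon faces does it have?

12

Let x be the number of pentagons; then F = 14 + x.
Edge–face incidences: 2E = 6·14 + 5·x = 84 + 5x.
Every vertex has degree 3, so 3V = 2E.
Euler: V − E + F = 2 ⇒ (2E)/3 − E + (14 + x) = 2.
Multiply by 6: 2·(2E) − 3·(2E) + 6·(14 + x) = 12, i.e. 84 + 6x − (84 + 5x) = 12.
Collecting terms: x = 12.
Then 2E = 84 + 5·12 = 144, so E = 72, V = 2E/3 = 48, F = 14 + 12 = 26.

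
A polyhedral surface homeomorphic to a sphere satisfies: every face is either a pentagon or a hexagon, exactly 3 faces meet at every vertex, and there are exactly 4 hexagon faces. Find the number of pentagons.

Let x be the number of pentagons; then F = 4 + x.
Edge–face incidences: 2E = 6·4 + 5·x = 24 + 5x.
Every vertex has degree 3, so 3V = 2E.
Euler: V − E + F = 2 ⇒ (2E)/3 − E + (4 + x) = 2.
Multiply by 6: 2·(2E) − 3·(2E) + 6·(4 + x) = 12, i.e. 24 + 6x − (24 + 5x) = 12.
Collecting terms: x = 12.
Then 2E = 24 + 5·12 = 84, so E = 42, V = 2E/3 = 28, F = 4 + 12 = 16.

12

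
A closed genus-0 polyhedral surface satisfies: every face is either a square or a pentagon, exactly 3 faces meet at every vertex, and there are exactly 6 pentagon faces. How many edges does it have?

21

Let x be the number of squares; then F = 6 + x.
Edge–face incidences: 2E = 5·6 + 4·x = 30 + 4x.
Every vertex has degree 3, so 3V = 2E.
Euler: V − E + F = 2 ⇒ (2E)/3 − E + (6 + x) = 2.
Multiply by 6: 2·(2E) − 3·(2E) + 6·(6 + x) = 12, i.e. 36 + 6x − (30 + 4x) = 12.
Collecting terms: 2x + 6 = 12, so 2x = 6, so x = 3.
Then 2E = 30 + 4·3 = 42, so E = 21, V = 2E/3 = 14, F = 6 + 3 = 9.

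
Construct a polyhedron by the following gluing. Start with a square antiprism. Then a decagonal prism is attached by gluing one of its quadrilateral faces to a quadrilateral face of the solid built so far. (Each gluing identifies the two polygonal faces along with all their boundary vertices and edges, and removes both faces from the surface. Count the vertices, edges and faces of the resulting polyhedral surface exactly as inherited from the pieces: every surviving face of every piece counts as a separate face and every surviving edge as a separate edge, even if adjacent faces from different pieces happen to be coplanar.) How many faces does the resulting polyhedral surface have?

20

A square antiprism: V=8, E=16, F=10.
Attach a decagonal prism (V=20, E=30, F=12) along a 4-gon: merge 4 vertices and 4 edges, delete both glued faces → V=24, E=42, F=20.
Check: V − E + F = 24 − 42 + 20 = 2.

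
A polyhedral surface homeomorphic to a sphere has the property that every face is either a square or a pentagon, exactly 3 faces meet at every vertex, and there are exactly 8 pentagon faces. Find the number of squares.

Let x be the number of squares; then F = 8 + x.
Edge–face incidences: 2E = 5·8 + 4·x = 40 + 4x.
Every vertex has degree 3, so 3V = 2E.
Euler: V − E + F = 2 ⇒ (2E)/3 − E + (8 + x) = 2.
Multiply by 6: 2·(2E) − 3·(2E) + 6·(8 + x) = 12, i.e. 48 + 6x − (40 + 4x) = 12.
Collecting terms: 2x + 8 = 12, so 2x = 4, so x = 2.
Then 2E = 40 + 4·2 = 48, so E = 24, V = 2E/3 = 16, F = 8 + 2 = 10.

2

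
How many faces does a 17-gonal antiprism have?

An antiprism on an n-gon has two n-gon caps and 2n triangles: V = 2·17 = 34, E = 4·17 = 68, F = 2·17 + 2 = 36.

36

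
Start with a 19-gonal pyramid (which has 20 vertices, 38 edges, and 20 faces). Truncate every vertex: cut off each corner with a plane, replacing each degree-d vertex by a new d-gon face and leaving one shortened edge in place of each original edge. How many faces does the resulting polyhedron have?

Truncation replaces each original edge-end by a new vertex, so V′ = 2E = 76.
Each original edge survives, and each old vertex of degree d contributes d new edges; summing degrees gives Σd = 2E, so E′ = E + 2E = 3E = 114.
Each original face survives and each original vertex becomes one new face: F′ = F + V = 40.

40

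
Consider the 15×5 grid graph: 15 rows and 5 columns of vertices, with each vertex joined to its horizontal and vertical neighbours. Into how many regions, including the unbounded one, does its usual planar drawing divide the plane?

The grid has V = 15·5 = 75 vertices and E = 15·4 + 5·14 = 130 edges.
F = 2 − V + E = 2 − 75 + 130 = 57.

57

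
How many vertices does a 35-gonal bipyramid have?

37

A bipyramid over an n-gon has 2n triangular faces and n + 2 vertices: V = 35 + 2 = 37, E = 3·35 = 105, F = 2·35 = 70.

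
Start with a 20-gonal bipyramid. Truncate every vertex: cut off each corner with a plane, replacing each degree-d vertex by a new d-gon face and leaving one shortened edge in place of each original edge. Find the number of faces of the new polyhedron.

The base solid has V = 22, E = 60, F = 40.
Truncation replaces each original edge-end by a new vertex, so V′ = 2E = 120.
Each original edge survives, and each old vertex of degree d contributes d new edges; summing degrees gives Σd = 2E, so E′ = E + 2E = 3E = 180.
Each original face survives and each original vertex becomes one new face: F′ = F + V = 62.

62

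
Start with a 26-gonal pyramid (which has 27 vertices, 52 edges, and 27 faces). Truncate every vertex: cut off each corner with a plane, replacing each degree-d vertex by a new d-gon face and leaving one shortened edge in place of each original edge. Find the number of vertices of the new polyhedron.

Truncation replaces each original edge-end by a new vertex, so V′ = 2E = 104.
Each original edge survives, and each old vertex of degree d contributes d new edges; summing degrees gives Σd = 2E, so E′ = E + 2E = 3E = 156.
Each original face survives and each original vertex becomes one new face: F′ = F + V = 54.

104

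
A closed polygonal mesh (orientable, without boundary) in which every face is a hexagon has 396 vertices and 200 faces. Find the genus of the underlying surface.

3

Every face is a hexagon, so 2E = 6·200 = 1200, giving E = 600.
χ = V − E + F = 396 − 600 + 200 = -4.
For a closed orientable surface χ = 2 − 2g, so g = (2 − (-4))/2 = 3.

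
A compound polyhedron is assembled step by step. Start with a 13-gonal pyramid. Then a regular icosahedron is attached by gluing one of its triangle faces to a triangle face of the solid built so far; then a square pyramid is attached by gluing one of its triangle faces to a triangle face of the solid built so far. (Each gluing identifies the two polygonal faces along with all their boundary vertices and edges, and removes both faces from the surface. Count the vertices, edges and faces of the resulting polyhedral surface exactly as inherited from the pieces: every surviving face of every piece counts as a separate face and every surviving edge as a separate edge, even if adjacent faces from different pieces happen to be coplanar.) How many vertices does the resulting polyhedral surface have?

25

A 13-gonal pyramid: V=14, E=26, F=14.
Attach a regular icosahedron (V=12, E=30, F=20) along a 3-gon: merge 3 vertices and 3 edges, delete both glued faces → V=23, E=53, F=32.
Attach a square pyramid (V=5, E=8, F=5) along a 3-gon: merge 3 vertices and 3 edges, delete both glued faces → V=25, E=58, F=35.
Check: V − E + F = 25 − 58 + 35 = 2.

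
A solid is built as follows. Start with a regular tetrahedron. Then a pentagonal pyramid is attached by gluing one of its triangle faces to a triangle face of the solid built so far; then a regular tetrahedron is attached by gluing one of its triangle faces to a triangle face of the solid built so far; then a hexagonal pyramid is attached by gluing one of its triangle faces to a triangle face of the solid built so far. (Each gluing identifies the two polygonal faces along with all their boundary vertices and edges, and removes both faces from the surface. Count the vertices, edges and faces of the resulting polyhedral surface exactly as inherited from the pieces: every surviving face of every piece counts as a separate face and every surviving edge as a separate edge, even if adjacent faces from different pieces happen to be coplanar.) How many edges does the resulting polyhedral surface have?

25

A regular tetrahedron: V=4, E=6, F=4.
Attach a pentagonal pyramid (V=6, E=10, F=6) along a 3-gon: merge 3 vertices and 3 edges, delete both glued faces → V=7, E=13, F=8.
Attach a regular tetrahedron (V=4, E=6, F=4) along a 3-gon: merge 3 vertices and 3 edges, delete both glued faces → V=8, E=16, F=10.
Attach a hexagonal pyramid (V=7, E=12, F=7) along a 3-gon: merge 3 vertices and 3 edges, delete both glued faces → V=12, E=25, F=15.
Check: V − E + F = 12 − 25 + 15 = 2.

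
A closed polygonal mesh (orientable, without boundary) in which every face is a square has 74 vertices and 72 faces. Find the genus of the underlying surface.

Every face is a square, so 2E = 4·72 = 288, giving E = 144.
χ = V − E + F = 74 − 144 + 72 = 2.
For a closed orientable surface χ = 2 − 2g, so g = (2 − (2))/2 = 0.

0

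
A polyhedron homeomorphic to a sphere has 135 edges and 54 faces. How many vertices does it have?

83

Here V − E + F = 2.
V = 2 + E − F = 2 + 135 − 54 = 83.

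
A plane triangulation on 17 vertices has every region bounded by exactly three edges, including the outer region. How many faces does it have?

30

In a plane triangulation 3F = 2E and V − E + F = 2, so F = 2V − 4 = 2·17 − 4 = 30.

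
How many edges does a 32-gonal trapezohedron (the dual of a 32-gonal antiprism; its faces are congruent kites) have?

128

The n-trapezohedron (dual of the n-antiprism) has V = 2·32 + 2 = 66, E = 4·32 = 128, F = 2·32 = 64.
Check: V − E + F = 66 − 128 + 64 = 2.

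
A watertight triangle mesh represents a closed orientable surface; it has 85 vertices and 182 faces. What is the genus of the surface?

Every face is a triangle, so 2E = 3·182 = 546, giving E = 273.
χ = V − E + F = 85 − 273 + 182 = -6.
For a closed orientable surface χ = 2 − 2g, so g = (2 − (-6))/2 = 4.

4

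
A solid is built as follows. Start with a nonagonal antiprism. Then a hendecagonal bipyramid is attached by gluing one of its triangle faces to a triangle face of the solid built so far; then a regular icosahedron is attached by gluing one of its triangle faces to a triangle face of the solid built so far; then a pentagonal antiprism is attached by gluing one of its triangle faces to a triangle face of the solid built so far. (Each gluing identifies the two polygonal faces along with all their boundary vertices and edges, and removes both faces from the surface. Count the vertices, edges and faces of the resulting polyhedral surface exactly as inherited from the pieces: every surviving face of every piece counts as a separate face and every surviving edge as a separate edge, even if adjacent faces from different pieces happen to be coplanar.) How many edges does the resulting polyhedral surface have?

A nonagonal antiprism: V=18, E=36, F=20.
Attach a hendecagonal bipyramid (V=13, E=33, F=22) along a 3-gon: merge 3 vertices and 3 edges, delete both glued faces → V=28, E=66, F=40.
Attach a regular icosahedron (V=12, E=30, F=20) along a 3-gon: merge 3 vertices and 3 edges, delete both glued faces → V=37, E=93, F=58.
Attach a pentagonal antiprism (V=10, E=20, F=12) along a 3-gon: merge 3 vertices and 3 edges, delete both glued faces → V=44, E=110, F=68.
Check: V − E + F = 44 − 110 + 68 = 2.

110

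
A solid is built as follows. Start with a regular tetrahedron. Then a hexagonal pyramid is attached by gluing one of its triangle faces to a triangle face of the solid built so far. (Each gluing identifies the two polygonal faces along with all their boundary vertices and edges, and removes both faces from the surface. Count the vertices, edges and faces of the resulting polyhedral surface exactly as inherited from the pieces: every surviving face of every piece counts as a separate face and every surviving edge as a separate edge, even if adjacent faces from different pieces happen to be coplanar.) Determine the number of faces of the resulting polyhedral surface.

A regular tetrahedron: V=4, E=6, F=4.
Attach a hexagonal pyramid (V=7, E=12, F=7) along a 3-gon: merge 3 vertices and 3 edges, delete both glued faces → V=8, E=15, F=9.
Check: V − E + F = 8 − 15 + 9 = 2.

9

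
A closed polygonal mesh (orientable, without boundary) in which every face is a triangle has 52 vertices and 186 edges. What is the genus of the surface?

6

Every face is a triangle and each edge borders two faces, so 3F = 2·186, giving F = 124.
χ = V − E + F = 52 − 186 + 124 = -10.
For a closed orientable surface χ = 2 − 2g, so g = (2 − (-10))/2 = 6.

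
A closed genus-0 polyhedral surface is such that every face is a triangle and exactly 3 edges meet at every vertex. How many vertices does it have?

4

Each face has 3 edges and each edge borders two faces, so 2E = 3F.
Each vertex has degree 3, so 3V = 2E and hence V = 3F/3.
Euler: V − E + F = 2 ⇒ (3F/3) − (3F/2) + F = 2.
Multiply by 6: (6 − 9 + 6)F = 12, i.e. 3F = 12.
So F = 4, E = 3·4/2 = 6, V = 3·4/3 = 4.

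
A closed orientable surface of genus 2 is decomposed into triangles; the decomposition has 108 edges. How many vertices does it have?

χ = 2 − 2·2 = -2, and every face is a triangle so 3F = 2E.
F = 2E/3 = 72. Then V = -2 + E − F = -2 + 108 − 72 = 34.

34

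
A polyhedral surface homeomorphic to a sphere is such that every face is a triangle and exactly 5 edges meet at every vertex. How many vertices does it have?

12

Each face has 3 edges and each edge borders two faces, so 2E = 3F.
Each vertex has degree 5, so 5V = 2E and hence V = 3F/5.
Euler: V − E + F = 2 ⇒ (3F/5) − (3F/2) + F = 2.
Multiply by 10: (6 − 15 + 10)F = 20, i.e. 1F = 20.
So F = 20, E = 3·20/2 = 30, V = 3·20/5 = 12.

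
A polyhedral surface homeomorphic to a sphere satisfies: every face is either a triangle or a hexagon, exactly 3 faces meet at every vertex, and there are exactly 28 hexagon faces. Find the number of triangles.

4

Let x be the number of triangles; then F = 28 + x.
Edge–face incidences: 2E = 6·28 + 3·x = 168 + 3x.
Every vertex has degree 3, so 3V = 2E.
Euler: V − E + F = 2 ⇒ (2E)/3 − E + (28 + x) = 2.
Multiply by 6: 2·(2E) − 3·(2E) + 6·(28 + x) = 12, i.e. 168 + 6x − (168 + 3x) = 12.
Collecting terms: 3x = 12, so x = 4.
Then 2E = 168 + 3·4 = 180, so E = 90, V = 2E/3 = 60, F = 28 + 4 = 32.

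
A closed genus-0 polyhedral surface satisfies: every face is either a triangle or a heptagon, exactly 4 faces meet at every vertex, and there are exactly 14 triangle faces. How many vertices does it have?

14

Let x be the number of heptagons; then F = 14 + x.
Edge–face incidences: 2E = 3·14 + 7·x = 42 + 7x.
Every vertex has degree 4, so 4V = 2E.
Euler: V − E + F = 2 ⇒ (2E)/4 − E + (14 + x) = 2.
Multiply by 8: 2·(2E) − 4·(2E) + 8·(14 + x) = 16, i.e. 112 + 8x − 2·(42 + 7x) = 16.
Collecting terms: −6x + 28 = 16, so −6x = −12, so x = 2.
Then 2E = 42 + 7·2 = 56, so E = 28, V = 2E/4 = 14, F = 14 + 2 = 16.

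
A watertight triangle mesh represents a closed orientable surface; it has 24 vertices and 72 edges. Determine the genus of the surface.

1

Every face is a triangle and each edge borders two faces, so 3F = 2·72, giving F = 48.
χ = V − E + F = 24 − 72 + 48 = 0.
For a closed orientable surface χ = 2 − 2g, so g = (2 − (0))/2 = 1.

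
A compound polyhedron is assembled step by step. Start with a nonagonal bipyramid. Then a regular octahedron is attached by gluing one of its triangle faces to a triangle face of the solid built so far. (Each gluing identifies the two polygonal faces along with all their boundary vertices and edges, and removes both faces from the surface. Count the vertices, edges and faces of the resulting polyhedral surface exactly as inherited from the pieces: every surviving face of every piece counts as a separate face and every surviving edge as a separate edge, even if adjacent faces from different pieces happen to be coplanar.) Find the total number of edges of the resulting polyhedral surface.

36

A nonagonal bipyramid: V=11, E=27, F=18.
Attach a regular octahedron (V=6, E=12, F=8) along a 3-gon: merge 3 vertices and 3 edges, delete both glued faces → V=14, E=36, F=24.
Check: V − E + F = 14 − 36 + 24 = 2.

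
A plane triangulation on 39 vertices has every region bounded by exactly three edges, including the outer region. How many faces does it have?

In a plane triangulation 3F = 2E and V − E + F = 2, so F = 2V − 4 = 2·39 − 4 = 74.

74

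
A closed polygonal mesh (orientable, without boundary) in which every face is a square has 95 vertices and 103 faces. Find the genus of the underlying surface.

5

Every face is a square, so 2E = 4·103 = 412, giving E = 206.
χ = V − E + F = 95 − 206 + 103 = -8.
For a closed orientable surface χ = 2 − 2g, so g = (2 − (-8))/2 = 5.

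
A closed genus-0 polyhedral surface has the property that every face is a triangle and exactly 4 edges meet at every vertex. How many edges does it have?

12

Each face has 3 edges and each edge borders two faces, so 2E = 3F.
Each vertex has degree 4, so 4V = 2E and hence V = 3F/4.
Euler: V − E + F = 2 ⇒ (3F/4) − (3F/2) + F = 2.
Multiply by 8: (6 − 12 + 8)F = 16, i.e. 2F = 16.
So F = 8, E = 3·8/2 = 12, V = 3·8/4 = 6.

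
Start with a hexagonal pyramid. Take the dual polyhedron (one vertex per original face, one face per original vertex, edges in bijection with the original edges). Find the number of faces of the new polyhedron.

The base solid has V = 7, E = 12, F = 7.
The dual swaps V and F and preserves E: V′ = F = 7, E′ = E = 12, F′ = V = 7.

7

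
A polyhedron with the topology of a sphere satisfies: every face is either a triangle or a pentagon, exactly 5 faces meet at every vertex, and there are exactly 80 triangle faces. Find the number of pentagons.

Let x be the number of pentagons; then F = 80 + x.
Edge–face incidences: 2E = 3·80 + 5·x = 240 + 5x.
Every vertex has degree 5, so 5V = 2E.
Euler: V − E + F = 2 ⇒ (2E)/5 − E + (80 + x) = 2.
Multiply by 10: 2·(2E) − 5·(2E) + 10·(80 + x) = 20, i.e. 800 + 10x − 3·(240 + 5x) = 20.
Collecting terms: −5x + 80 = 20, so −5x = −60, so x = 12.
Then 2E = 240 + 5·12 = 300, so E = 150, V = 2E/5 = 60, F = 80 + 12 = 92.

12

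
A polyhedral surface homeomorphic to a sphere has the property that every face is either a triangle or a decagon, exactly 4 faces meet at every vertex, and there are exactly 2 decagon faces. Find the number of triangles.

20

Let x be the number of triangles; then F = 2 + x.
Edge–face incidences: 2E = 10·2 + 3·x = 20 + 3x.
Every vertex has degree 4, so 4V = 2E.
Euler: V − E + F = 2 ⇒ (2E)/4 − E + (2 + x) = 2.
Multiply by 8: 2·(2E) − 4·(2E) + 8·(2 + x) = 16, i.e. 16 + 8x − 2·(20 + 3x) = 16.
Collecting terms: 2x − 24 = 16, so 2x = 40, so x = 20.
Then 2E = 20 + 3·20 = 80, so E = 40, V = 2E/4 = 20, F = 2 + 20 = 22.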